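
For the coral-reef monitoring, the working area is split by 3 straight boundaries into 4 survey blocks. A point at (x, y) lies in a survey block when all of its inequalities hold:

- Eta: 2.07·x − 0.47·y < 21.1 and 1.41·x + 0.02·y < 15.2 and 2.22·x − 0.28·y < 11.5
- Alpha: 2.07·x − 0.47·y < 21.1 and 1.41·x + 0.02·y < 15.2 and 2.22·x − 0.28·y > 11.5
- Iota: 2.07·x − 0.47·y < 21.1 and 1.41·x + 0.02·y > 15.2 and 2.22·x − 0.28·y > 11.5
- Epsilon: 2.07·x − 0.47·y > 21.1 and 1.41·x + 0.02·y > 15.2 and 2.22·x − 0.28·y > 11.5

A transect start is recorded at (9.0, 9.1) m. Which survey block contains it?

Alpha

2.07·9.0 − 0.47·9.1 = 14.353, which is < 21.1
1.41·9.0 + 0.02·9.1 = 12.872, which is < 15.2
2.22·9.0 − 0.28·9.1 = 17.432, which is > 11.5
This sign pattern matches Alpha.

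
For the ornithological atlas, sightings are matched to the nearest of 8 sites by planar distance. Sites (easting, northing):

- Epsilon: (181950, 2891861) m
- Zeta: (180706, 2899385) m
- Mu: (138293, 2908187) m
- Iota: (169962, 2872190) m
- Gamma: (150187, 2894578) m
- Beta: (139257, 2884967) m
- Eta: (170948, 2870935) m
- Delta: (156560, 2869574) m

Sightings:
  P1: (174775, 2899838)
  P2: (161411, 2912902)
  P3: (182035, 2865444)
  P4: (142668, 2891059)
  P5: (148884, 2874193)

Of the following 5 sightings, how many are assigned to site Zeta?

P1 → Zeta
P2 → Gamma
P3 → Eta
P4 → Beta
P5 → Delta
1 of the 5 goes to Zeta.

1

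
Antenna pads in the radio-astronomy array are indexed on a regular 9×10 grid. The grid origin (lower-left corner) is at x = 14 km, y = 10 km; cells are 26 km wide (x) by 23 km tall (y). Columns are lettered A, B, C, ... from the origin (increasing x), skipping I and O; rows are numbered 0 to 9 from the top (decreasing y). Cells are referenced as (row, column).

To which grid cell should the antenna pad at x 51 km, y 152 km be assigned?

Column index: ⌊(51 − 14) / 26⌋ = ⌊1.423⌋ = 1 → column B
Row offset from origin: ⌊(152 − 10) / 23⌋ = ⌊6.174⌋ = 6 → row 3 (counted from top)

(3, B)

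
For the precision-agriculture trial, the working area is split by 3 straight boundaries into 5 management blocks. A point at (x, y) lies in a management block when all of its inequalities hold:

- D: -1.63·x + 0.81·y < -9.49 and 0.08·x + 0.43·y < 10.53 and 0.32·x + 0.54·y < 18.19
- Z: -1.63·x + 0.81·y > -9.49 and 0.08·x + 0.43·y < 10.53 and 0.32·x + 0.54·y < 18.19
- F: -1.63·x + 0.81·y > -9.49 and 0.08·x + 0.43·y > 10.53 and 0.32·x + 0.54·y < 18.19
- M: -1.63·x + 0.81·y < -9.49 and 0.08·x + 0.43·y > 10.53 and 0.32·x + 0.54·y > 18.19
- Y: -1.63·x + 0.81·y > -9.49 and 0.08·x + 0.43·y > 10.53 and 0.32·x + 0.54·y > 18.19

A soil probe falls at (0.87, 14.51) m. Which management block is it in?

Z

-1.63·0.87 + 0.81·14.51 = 10.335, which is > -9.49
0.08·0.87 + 0.43·14.51 = 6.309, which is < 10.53
0.32·0.87 + 0.54·14.51 = 8.114, which is < 18.19
This sign pattern matches Z.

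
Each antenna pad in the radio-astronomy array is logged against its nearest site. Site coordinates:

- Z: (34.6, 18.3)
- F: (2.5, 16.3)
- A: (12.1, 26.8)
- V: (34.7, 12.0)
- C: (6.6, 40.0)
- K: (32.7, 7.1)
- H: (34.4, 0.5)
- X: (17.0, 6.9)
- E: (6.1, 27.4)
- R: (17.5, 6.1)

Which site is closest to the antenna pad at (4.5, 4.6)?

F

Squared distances to each site:
Z: 1093.700; F: 140.890; A: 550.600; V: 966.800; C: 1257.570; K: 801.490; H: 910.820; X: 161.540; E: 522.400; R: 171.250.
Minimum at F.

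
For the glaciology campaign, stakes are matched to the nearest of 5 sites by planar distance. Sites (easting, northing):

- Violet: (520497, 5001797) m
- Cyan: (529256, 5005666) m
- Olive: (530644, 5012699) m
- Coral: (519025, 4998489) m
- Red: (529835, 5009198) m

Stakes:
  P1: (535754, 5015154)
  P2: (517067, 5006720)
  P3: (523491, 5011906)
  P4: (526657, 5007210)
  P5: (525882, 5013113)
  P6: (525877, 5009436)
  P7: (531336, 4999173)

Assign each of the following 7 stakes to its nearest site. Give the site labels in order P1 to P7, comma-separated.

Olive, Violet, Red, Cyan, Olive, Red, Cyan

P1 → Olive (d²=32139125.00)
P2 → Violet (d²=36000829.00)
P3 → Red (d²=47579600.00)
P4 → Cyan (d²=9138737.00)
P5 → Olive (d²=22848040.00)
P6 → Red (d²=15722408.00)
P7 → Cyan (d²=46485449.00)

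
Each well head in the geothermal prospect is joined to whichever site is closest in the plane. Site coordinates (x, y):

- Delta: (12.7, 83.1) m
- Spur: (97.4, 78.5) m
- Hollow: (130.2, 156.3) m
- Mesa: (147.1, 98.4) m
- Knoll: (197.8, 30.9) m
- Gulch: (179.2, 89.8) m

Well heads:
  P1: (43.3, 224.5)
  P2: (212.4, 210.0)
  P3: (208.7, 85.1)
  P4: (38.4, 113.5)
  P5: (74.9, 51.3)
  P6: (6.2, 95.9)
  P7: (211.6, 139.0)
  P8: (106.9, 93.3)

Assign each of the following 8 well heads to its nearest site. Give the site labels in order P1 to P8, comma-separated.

P1 → Hollow (d²=12202.85)
P2 → Hollow (d²=9640.53)
P3 → Gulch (d²=892.34)
P4 → Delta (d²=1584.65)
P5 → Spur (d²=1246.09)
P6 → Delta (d²=206.09)
P7 → Gulch (d²=3470.40)
P8 → Spur (d²=309.29)

Hollow, Hollow, Gulch, Delta, Spur, Delta, Gulch, Spur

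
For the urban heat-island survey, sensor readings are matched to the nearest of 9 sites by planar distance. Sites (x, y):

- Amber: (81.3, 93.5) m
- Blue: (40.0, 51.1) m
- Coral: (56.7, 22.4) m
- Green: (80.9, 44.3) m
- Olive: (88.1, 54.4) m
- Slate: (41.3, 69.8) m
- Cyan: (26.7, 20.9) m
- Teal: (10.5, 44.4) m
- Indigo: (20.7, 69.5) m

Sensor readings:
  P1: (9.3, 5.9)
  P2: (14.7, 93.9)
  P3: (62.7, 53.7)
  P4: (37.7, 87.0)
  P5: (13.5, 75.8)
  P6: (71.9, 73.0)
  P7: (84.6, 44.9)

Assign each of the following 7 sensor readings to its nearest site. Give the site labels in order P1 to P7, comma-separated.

P1 → Cyan (d²=527.76)
P2 → Indigo (d²=631.36)
P3 → Green (d²=419.60)
P4 → Slate (d²=308.80)
P5 → Indigo (d²=91.53)
P6 → Amber (d²=508.61)
P7 → Green (d²=14.05)

Cyan, Indigo, Green, Slate, Indigo, Amber, Green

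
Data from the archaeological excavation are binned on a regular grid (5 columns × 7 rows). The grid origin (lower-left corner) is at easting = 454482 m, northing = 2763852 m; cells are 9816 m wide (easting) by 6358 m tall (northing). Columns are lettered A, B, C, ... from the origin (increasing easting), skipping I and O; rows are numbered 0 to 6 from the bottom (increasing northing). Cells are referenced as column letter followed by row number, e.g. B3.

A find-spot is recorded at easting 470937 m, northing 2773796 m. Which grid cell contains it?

B1

Column index: ⌊(470937 − 454482) / 9816⌋ = ⌊1.676⌋ = 1 → column B
Row offset from origin: ⌊(2773796 − 2763852) / 6358⌋ = ⌊1.564⌋ = 1 → row 1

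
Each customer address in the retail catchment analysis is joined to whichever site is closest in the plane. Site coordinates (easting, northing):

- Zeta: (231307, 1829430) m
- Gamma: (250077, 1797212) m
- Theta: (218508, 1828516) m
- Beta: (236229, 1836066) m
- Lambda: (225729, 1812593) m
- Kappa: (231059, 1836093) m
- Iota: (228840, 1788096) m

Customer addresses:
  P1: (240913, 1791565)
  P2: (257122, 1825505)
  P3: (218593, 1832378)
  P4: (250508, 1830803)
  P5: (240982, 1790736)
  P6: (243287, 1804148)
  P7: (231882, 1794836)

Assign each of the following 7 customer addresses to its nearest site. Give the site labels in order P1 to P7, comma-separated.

Gamma, Beta, Theta, Beta, Gamma, Gamma, Iota

P1 → Gamma (d²=115867505.00)
P2 → Beta (d²=548052170.00)
P3 → Theta (d²=14922269.00)
P4 → Beta (d²=231589010.00)
P5 → Gamma (d²=124657601.00)
P6 → Gamma (d²=94212196.00)
P7 → Iota (d²=54681364.00)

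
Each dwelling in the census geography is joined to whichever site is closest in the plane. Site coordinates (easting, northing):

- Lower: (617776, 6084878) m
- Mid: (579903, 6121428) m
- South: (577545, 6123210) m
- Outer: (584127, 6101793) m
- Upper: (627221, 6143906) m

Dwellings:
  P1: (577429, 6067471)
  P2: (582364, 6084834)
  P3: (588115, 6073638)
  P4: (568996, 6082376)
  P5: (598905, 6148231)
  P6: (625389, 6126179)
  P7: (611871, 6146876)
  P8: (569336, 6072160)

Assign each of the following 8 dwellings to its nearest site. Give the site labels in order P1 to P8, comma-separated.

P1 → Outer (d²=1222862888.00)
P2 → Outer (d²=290715850.00)
P3 → Outer (d²=808608169.00)
P4 → Outer (d²=605967050.00)
P5 → Upper (d²=820501481.00)
P6 → Upper (d²=317602753.00)
P7 → Upper (d²=244443400.00)
P8 → Outer (d²=1096888370.00)

Outer, Outer, Outer, Outer, Upper, Upper, Upper, Outer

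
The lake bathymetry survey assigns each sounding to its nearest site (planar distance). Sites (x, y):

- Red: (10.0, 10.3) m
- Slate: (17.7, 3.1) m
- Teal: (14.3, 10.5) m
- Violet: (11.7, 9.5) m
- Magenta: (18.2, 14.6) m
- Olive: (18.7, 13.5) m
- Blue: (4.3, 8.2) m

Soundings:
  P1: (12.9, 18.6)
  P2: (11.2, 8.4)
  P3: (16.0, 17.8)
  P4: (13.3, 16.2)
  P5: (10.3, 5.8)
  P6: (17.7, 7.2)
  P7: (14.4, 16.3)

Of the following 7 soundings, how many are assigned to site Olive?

P1 → Magenta
P2 → Violet
P3 → Magenta
P4 → Magenta
P5 → Violet
P6 → Slate
P7 → Magenta
0 of the 7 go to Olive.

0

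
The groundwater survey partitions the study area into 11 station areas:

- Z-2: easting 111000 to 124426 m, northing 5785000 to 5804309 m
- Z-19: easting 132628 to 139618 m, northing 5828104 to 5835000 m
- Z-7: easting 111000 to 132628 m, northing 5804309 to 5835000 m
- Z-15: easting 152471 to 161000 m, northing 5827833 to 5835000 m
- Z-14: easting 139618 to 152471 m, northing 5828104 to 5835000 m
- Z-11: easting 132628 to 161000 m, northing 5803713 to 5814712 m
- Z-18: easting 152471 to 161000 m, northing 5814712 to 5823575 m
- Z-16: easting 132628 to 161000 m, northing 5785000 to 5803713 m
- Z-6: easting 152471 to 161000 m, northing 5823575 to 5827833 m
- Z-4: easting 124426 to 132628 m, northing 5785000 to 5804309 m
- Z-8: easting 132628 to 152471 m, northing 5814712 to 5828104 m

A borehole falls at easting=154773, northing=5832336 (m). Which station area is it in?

Z-15

The point has easting = 154773 and northing = 5832336.
Only Z-15 satisfies 152471 ≤ easting ≤ 161000 and 5827833 ≤ northing ≤ 5835000.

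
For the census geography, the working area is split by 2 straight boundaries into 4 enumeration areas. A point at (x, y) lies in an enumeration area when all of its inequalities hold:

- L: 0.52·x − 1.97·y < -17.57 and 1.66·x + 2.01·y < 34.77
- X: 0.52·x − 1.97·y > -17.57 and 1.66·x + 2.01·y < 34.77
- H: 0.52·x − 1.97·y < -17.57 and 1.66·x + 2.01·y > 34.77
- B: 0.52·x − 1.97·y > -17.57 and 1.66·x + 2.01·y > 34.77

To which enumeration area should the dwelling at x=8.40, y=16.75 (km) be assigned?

0.52·8.40 − 1.97·16.75 = -28.630, which is < -17.57
1.66·8.40 + 2.01·16.75 = 47.611, which is > 34.77
This sign pattern matches H.

H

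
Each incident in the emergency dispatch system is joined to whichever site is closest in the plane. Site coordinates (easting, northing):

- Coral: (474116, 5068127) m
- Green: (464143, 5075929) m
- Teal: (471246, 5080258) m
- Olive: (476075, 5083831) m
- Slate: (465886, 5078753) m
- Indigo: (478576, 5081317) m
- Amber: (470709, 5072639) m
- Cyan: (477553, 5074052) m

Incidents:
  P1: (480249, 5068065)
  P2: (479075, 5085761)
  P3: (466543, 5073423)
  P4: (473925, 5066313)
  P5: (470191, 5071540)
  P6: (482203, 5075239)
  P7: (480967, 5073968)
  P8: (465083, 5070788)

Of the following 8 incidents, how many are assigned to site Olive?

1

P1 → Coral
P2 → Olive
P3 → Green
P4 → Coral
P5 → Amber
P6 → Cyan
P7 → Cyan
P8 → Green
1 of the 8 goes to Olive.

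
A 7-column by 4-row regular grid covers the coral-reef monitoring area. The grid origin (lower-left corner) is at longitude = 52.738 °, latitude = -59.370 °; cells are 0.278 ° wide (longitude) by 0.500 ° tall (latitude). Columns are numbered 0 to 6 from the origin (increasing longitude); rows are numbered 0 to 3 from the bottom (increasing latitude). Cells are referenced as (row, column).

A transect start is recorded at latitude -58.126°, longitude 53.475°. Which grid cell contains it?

(2, 2)

Column index: ⌊(53.475 − 52.738) / 0.278⌋ = ⌊2.651⌋ = 2
Row offset from origin: ⌊(-58.126 − -59.370) / 0.500⌋ = ⌊2.488⌋ = 2 → row 2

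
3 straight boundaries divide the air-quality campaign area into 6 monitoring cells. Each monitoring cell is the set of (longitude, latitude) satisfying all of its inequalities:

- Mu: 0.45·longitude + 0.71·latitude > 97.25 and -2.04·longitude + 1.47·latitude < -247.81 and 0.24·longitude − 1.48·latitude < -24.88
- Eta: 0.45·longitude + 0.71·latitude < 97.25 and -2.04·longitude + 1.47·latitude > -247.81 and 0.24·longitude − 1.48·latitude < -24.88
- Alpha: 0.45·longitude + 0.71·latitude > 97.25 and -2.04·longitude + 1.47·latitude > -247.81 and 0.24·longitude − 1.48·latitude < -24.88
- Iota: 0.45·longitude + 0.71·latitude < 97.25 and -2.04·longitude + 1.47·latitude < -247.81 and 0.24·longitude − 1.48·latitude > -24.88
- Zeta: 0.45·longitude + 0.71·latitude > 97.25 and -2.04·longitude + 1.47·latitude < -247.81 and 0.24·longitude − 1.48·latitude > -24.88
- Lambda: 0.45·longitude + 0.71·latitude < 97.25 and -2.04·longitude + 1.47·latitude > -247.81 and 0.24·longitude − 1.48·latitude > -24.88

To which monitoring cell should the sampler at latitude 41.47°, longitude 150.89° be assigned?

0.45·150.89 + 0.71·41.47 = 97.344, which is > 97.25
-2.04·150.89 + 1.47·41.47 = -246.855, which is > -247.81
0.24·150.89 − 1.48·41.47 = -25.162, which is < -24.88
This sign pattern matches Alpha.

Alpha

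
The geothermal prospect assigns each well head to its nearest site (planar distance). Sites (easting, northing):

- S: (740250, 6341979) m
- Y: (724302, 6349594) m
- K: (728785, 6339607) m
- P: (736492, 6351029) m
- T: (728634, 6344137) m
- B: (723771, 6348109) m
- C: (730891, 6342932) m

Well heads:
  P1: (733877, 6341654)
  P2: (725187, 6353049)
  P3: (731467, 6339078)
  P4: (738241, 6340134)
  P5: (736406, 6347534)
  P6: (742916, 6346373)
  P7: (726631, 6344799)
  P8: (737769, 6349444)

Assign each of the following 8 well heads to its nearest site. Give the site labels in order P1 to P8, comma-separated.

P1 → C (d²=10549480.00)
P2 → Y (d²=12720250.00)
P3 → K (d²=7472965.00)
P4 → S (d²=7440106.00)
P5 → P (d²=12222421.00)
P6 → S (d²=26414792.00)
P7 → T (d²=4450253.00)
P8 → P (d²=4142954.00)

C, Y, K, S, P, S, T, P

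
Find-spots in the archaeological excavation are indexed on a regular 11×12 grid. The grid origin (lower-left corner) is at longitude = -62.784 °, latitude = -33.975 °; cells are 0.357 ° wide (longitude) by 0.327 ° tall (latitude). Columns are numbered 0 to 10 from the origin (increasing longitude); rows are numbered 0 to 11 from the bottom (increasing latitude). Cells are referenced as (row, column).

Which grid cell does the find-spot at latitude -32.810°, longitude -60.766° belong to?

Column index: ⌊(-60.766 − -62.784) / 0.357⌋ = ⌊5.653⌋ = 5
Row offset from origin: ⌊(-32.810 − -33.975) / 0.327⌋ = ⌊3.563⌋ = 3 → row 3

(3, 5)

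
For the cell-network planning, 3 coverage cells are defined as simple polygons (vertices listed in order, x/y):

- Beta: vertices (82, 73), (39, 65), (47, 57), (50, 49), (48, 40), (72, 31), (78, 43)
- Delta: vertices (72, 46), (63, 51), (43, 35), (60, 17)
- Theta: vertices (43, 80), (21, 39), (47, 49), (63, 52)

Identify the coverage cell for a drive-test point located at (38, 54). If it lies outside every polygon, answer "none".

Theta

Cast a ray rightward from (38, 54). For each polygon, the edges (by vertex number in listed order) whose endpoints lie on opposite sides of y = 54, where each meets that height, and whether that is right or left of the point:
Beta: 3–4 at x≈48.1 (right), 7–1 at x≈79.5 (right) → 2 crossings.
Delta: no edge straddles that height → 0 crossings.
Theta: 1–2 at x≈29.0 (left), 4–1 at x≈61.6 (right) → 1 crossing.
Only Theta has an odd count, so the point is inside Theta.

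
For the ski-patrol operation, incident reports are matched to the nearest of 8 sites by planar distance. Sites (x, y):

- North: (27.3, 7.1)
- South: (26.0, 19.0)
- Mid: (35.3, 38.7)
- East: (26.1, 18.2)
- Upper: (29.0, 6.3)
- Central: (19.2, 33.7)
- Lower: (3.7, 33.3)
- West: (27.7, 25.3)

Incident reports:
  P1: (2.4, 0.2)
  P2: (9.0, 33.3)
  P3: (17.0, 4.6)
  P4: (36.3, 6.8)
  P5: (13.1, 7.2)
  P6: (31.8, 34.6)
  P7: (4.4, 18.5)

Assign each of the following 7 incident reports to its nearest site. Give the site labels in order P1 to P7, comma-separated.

North, Lower, North, Upper, North, Mid, Lower

P1 → North (d²=667.62)
P2 → Lower (d²=28.09)
P3 → North (d²=112.34)
P4 → Upper (d²=53.54)
P5 → North (d²=201.65)
P6 → Mid (d²=29.06)
P7 → Lower (d²=219.53)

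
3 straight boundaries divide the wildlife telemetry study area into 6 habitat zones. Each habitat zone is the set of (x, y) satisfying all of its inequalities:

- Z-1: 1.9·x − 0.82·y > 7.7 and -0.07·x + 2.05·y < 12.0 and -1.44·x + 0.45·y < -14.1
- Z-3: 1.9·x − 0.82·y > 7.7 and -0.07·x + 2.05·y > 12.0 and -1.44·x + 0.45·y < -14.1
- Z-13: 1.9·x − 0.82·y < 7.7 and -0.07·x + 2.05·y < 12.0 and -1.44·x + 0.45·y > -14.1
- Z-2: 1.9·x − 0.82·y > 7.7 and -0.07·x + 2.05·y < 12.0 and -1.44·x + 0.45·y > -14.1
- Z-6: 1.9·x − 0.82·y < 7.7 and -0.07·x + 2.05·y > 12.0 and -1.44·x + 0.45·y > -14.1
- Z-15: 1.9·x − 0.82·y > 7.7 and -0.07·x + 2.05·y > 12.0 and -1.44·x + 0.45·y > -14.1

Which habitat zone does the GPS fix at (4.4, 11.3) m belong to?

Z-6

1.9·4.4 − 0.82·11.3 = -0.906, which is < 7.7
-0.07·4.4 + 2.05·11.3 = 22.857, which is > 12.0
-1.44·4.4 + 0.45·11.3 = -1.251, which is > -14.1
This sign pattern matches Z-6.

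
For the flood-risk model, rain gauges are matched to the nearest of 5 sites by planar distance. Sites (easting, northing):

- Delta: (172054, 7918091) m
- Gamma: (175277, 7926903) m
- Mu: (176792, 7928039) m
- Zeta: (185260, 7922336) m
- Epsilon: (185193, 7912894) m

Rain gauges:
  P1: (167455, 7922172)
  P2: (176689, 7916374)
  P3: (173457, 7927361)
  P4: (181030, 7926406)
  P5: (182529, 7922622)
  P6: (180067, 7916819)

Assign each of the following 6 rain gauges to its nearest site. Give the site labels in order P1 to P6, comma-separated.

P1 → Delta (d²=37805362.00)
P2 → Delta (d²=24431314.00)
P3 → Gamma (d²=3522164.00)
P4 → Mu (d²=20627333.00)
P5 → Zeta (d²=7540157.00)
P6 → Epsilon (d²=41681501.00)

Delta, Delta, Gamma, Mu, Zeta, Epsilon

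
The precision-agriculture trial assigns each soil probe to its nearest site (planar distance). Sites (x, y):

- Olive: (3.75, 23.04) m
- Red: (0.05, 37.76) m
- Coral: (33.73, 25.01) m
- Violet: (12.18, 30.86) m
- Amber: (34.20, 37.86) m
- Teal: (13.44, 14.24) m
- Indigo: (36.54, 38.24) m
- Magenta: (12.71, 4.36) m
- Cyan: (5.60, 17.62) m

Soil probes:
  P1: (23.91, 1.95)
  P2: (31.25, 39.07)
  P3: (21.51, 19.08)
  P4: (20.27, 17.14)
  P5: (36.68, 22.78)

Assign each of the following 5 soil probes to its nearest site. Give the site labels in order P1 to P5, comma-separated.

P1 → Magenta (d²=131.25)
P2 → Amber (d²=10.17)
P3 → Teal (d²=88.55)
P4 → Teal (d²=55.06)
P5 → Coral (d²=13.68)

Magenta, Amber, Teal, Teal, Coral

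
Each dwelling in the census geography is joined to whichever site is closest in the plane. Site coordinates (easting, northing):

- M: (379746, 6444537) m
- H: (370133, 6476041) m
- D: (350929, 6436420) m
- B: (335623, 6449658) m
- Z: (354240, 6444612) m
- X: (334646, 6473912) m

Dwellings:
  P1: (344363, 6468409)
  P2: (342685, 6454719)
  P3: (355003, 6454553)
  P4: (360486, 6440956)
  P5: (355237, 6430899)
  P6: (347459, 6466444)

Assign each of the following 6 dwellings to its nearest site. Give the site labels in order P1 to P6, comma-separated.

X, B, Z, Z, D, X

P1 → X (d²=124703098.00)
P2 → B (d²=75485565.00)
P3 → Z (d²=99405650.00)
P4 → Z (d²=52378852.00)
P5 → D (d²=49040305.00)
P6 → X (d²=219943993.00)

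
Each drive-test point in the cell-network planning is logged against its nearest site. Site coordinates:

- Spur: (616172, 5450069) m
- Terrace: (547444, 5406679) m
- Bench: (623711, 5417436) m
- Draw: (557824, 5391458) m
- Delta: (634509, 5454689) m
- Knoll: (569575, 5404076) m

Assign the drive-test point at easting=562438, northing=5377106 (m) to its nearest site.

Draw

Squared distances to each site:
Spur: 8210942125.000; Terrace: 1099382365.000; Bench: 5380889429.000; Draw: 227268900.000; Delta: 11213350930.000; Knoll: 778317669.000.
Minimum at Draw.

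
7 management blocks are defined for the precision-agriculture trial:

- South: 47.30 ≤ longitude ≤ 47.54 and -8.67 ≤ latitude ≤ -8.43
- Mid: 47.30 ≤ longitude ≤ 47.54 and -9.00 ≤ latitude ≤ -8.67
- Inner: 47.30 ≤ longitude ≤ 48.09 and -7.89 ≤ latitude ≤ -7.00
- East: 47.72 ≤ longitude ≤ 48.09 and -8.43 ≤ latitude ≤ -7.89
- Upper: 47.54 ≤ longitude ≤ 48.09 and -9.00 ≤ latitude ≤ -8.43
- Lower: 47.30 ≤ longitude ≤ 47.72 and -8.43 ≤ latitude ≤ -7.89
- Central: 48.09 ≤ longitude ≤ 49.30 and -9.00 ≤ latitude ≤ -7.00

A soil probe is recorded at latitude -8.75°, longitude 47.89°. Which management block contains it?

Upper

The point has longitude = 47.89 and latitude = -8.75.
Only Upper satisfies 47.54 ≤ longitude ≤ 48.09 and -9.00 ≤ latitude ≤ -8.43.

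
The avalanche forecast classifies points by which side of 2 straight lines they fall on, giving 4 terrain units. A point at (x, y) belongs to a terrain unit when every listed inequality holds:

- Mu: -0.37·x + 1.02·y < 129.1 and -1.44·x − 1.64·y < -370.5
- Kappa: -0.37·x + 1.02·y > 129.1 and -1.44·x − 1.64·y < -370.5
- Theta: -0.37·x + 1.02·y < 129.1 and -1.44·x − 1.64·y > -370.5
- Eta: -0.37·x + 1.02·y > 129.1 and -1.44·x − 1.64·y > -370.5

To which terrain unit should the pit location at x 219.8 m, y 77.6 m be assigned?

-0.37·219.8 + 1.02·77.6 = -2.174, which is < 129.1
-1.44·219.8 − 1.64·77.6 = -443.776, which is < -370.5
This sign pattern matches Mu.

Mu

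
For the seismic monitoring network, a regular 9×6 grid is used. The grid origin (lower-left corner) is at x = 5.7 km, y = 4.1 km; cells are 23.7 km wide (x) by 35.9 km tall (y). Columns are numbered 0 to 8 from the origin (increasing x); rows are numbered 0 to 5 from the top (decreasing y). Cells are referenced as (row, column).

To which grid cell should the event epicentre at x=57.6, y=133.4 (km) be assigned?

(2, 2)

Column index: ⌊(57.6 − 5.7) / 23.7⌋ = ⌊2.190⌋ = 2
Row offset from origin: ⌊(133.4 − 4.1) / 35.9⌋ = ⌊3.602⌋ = 3 → row 2 (counted from top)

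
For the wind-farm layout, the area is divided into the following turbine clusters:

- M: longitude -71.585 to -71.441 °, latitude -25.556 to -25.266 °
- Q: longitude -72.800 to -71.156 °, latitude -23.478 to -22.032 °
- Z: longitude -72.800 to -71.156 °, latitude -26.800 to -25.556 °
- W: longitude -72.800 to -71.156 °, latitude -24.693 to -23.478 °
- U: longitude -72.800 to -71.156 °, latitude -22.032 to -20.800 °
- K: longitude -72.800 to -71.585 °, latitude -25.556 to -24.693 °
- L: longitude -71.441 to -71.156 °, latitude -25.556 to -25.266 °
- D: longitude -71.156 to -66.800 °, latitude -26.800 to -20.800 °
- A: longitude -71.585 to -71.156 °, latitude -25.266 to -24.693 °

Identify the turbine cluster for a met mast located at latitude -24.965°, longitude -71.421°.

A

The point has longitude = -71.421 and latitude = -24.965.
Only A satisfies -71.585 ≤ longitude ≤ -71.156 and -25.266 ≤ latitude ≤ -24.693.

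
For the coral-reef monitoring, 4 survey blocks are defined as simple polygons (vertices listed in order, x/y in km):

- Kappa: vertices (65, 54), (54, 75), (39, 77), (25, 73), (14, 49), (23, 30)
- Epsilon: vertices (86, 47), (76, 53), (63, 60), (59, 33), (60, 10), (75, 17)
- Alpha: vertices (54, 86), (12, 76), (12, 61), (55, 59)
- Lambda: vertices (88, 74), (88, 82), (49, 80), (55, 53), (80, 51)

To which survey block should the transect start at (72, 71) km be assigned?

Cast a ray rightward from (72, 71). For each polygon, the edges (by vertex number in listed order) whose endpoints lie on opposite sides of y = 71, where each meets that height, and whether that is right or left of the point:
Kappa: 1–2 at x≈56.1 (left), 4–5 at x≈24.1 (left) → 0 crossings.
Epsilon: no edge straddles that height → 0 crossings.
Alpha: 2–3 at x≈12.0 (left), 4–1 at x≈54.6 (left) → 0 crossings.
Lambda: 3–4 at x≈51.0 (left), 5–1 at x≈87.0 (right) → 1 crossing.
Only Lambda has an odd count, so the point is inside Lambda.

Lambda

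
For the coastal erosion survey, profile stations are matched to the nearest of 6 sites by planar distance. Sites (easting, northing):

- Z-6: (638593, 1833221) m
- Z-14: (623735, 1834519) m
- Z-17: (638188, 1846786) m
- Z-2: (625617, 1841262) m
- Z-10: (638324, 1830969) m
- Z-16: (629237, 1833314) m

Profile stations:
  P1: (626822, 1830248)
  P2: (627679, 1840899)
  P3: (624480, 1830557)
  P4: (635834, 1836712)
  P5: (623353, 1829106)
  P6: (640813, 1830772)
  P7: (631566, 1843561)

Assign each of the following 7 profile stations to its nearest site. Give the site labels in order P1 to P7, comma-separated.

P1 → Z-16 (d²=15232581.00)
P2 → Z-2 (d²=4383613.00)
P3 → Z-14 (d²=16252469.00)
P4 → Z-6 (d²=19799162.00)
P5 → Z-14 (d²=29446493.00)
P6 → Z-10 (d²=6233930.00)
P7 → Z-2 (d²=40676002.00)

Z-16, Z-2, Z-14, Z-6, Z-14, Z-10, Z-2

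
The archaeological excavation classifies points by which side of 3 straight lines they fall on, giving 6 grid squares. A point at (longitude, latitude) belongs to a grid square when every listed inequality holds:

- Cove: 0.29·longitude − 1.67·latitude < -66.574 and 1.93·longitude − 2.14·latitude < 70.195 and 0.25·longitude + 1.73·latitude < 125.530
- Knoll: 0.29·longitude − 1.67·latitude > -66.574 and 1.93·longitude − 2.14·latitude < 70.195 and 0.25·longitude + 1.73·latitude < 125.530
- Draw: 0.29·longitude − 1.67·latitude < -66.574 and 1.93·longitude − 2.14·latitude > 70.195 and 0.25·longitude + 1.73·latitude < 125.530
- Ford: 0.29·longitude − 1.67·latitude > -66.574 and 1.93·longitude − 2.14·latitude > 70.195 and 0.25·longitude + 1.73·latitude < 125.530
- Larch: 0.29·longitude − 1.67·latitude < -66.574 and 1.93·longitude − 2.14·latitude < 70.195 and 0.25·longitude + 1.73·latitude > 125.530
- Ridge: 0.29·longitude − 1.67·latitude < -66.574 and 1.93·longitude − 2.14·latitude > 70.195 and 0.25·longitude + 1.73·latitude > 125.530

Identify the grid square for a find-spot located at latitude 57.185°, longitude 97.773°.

Cove

0.29·97.773 − 1.67·57.185 = -67.145, which is < -66.574
1.93·97.773 − 2.14·57.185 = 66.326, which is < 70.195
0.25·97.773 + 1.73·57.185 = 123.373, which is < 125.530
This sign pattern matches Cove.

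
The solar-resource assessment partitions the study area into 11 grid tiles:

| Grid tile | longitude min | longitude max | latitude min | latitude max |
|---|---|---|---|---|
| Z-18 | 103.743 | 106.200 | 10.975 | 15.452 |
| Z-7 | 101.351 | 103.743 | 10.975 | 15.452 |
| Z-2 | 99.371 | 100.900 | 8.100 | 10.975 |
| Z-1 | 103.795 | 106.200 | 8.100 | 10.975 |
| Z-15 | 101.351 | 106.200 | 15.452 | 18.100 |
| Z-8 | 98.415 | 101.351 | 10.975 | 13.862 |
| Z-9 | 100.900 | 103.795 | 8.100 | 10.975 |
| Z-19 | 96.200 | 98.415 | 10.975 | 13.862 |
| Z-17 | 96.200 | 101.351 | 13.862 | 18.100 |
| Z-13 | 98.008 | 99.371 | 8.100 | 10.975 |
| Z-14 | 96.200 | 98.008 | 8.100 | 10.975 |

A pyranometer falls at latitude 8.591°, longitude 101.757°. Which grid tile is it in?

Z-9

The point has longitude = 101.757 and latitude = 8.591.
Only Z-9 satisfies 100.900 ≤ longitude ≤ 103.795 and 8.100 ≤ latitude ≤ 10.975.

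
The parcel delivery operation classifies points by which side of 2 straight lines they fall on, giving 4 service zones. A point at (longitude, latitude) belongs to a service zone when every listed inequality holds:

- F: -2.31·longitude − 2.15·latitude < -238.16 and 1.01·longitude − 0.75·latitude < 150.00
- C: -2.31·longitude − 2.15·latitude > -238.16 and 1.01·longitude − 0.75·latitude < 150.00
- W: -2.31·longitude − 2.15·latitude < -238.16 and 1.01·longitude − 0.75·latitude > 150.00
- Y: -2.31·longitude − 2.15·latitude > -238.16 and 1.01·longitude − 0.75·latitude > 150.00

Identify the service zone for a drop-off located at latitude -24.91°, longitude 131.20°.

W

-2.31·131.20 − 2.15·-24.91 = -249.516, which is < -238.16
1.01·131.20 − 0.75·-24.91 = 151.195, which is > 150.00
This sign pattern matches W.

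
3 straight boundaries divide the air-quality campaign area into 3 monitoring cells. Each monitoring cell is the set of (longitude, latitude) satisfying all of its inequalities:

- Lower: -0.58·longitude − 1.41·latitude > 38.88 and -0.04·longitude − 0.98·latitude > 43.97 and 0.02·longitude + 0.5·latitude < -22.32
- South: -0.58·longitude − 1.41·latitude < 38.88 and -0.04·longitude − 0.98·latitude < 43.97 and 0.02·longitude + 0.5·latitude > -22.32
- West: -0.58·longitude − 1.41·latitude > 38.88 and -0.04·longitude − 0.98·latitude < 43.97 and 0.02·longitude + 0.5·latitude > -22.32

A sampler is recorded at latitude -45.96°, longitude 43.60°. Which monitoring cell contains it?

-0.58·43.60 − 1.41·-45.96 = 39.516, which is > 38.88
-0.04·43.60 − 0.98·-45.96 = 43.297, which is < 43.97
0.02·43.60 + 0.5·-45.96 = -22.108, which is > -22.32
This sign pattern matches West.

West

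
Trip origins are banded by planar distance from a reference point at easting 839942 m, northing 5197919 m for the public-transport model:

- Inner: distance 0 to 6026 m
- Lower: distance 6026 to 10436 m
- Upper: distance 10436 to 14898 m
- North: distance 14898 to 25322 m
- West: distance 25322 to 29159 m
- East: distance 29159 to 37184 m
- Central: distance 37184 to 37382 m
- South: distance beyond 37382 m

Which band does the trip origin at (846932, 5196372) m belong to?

Lower

Distance = √((846932−839942)² + (5196372−5197919)²) = √(48860100.000 + 2393209.000) = 7159.142 m.
6026 ≤ 7159.142 < 10436 → Lower.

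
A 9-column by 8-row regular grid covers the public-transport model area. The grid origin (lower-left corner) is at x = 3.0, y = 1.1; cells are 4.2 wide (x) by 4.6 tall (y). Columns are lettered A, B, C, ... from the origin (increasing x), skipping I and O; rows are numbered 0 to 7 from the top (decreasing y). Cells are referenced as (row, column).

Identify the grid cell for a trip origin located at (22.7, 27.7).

Column index: ⌊(22.7 − 3.0) / 4.2⌋ = ⌊4.690⌋ = 4 → column E
Row offset from origin: ⌊(27.7 − 1.1) / 4.6⌋ = ⌊5.783⌋ = 5 → row 2 (counted from top)

(2, E)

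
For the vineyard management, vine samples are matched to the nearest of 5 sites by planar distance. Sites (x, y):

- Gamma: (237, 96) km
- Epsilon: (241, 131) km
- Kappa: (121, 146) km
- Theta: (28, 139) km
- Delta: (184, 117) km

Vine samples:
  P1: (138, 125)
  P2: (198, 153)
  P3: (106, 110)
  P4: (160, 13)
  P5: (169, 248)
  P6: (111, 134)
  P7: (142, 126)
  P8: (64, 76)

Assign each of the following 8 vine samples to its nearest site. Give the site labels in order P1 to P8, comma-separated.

P1 → Kappa (d²=730.00)
P2 → Delta (d²=1492.00)
P3 → Kappa (d²=1521.00)
P4 → Delta (d²=11392.00)
P5 → Kappa (d²=12708.00)
P6 → Kappa (d²=244.00)
P7 → Kappa (d²=841.00)
P8 → Theta (d²=5265.00)

Kappa, Delta, Kappa, Delta, Kappa, Kappa, Kappa, Theta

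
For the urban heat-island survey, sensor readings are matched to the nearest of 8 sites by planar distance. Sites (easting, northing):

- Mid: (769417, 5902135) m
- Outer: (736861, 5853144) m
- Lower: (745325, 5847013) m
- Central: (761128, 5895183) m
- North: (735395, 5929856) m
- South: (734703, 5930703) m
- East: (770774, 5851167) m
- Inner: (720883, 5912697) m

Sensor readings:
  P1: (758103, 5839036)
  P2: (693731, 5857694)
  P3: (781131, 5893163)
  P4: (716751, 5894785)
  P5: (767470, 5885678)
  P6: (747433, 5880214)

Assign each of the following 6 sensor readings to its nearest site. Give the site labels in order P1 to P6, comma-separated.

P1 → Lower (d²=226909813.00)
P2 → Outer (d²=1880899400.00)
P3 → Mid (d²=217714580.00)
P4 → Inner (d²=337913168.00)
P5 → Central (d²=130565989.00)
P6 → Central (d²=411623986.00)

Lower, Outer, Mid, Inner, Central, Central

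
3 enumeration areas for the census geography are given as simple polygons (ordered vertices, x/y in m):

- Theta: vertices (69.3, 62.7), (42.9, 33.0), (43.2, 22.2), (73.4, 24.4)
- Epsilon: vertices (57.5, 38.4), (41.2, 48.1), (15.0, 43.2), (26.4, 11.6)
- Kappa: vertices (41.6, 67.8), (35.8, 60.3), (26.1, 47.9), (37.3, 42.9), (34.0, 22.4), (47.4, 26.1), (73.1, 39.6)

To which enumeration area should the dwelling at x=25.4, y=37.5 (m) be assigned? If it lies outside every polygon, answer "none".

Epsilon

Cast a ray rightward from (25.4, 37.5). For each polygon, the edges (by vertex number in listed order) whose endpoints lie on opposite sides of y = 37.5, where each meets that height, and whether that is right or left of the point:
Theta: 1–2 at x≈46.90 (right), 4–1 at x≈72.00 (right) → 2 crossings.
Epsilon: 3–4 at x≈17.06 (left), 4–1 at x≈56.46 (right) → 1 crossing.
Kappa: 4–5 at x≈36.43 (right), 6–7 at x≈69.10 (right) → 2 crossings.
Only Epsilon has an odd count, so the point is inside Epsilon.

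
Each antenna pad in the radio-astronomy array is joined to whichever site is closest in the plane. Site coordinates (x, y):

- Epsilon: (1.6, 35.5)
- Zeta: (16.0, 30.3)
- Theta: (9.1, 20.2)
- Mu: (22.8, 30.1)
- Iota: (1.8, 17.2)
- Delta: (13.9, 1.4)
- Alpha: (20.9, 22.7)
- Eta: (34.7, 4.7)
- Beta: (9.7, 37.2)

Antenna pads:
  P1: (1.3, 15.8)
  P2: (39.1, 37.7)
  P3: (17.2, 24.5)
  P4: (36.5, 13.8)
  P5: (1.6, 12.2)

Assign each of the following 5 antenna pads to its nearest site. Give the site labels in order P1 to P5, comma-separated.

Iota, Mu, Alpha, Eta, Iota

P1 → Iota (d²=2.21)
P2 → Mu (d²=323.45)
P3 → Alpha (d²=16.93)
P4 → Eta (d²=86.05)
P5 → Iota (d²=25.04)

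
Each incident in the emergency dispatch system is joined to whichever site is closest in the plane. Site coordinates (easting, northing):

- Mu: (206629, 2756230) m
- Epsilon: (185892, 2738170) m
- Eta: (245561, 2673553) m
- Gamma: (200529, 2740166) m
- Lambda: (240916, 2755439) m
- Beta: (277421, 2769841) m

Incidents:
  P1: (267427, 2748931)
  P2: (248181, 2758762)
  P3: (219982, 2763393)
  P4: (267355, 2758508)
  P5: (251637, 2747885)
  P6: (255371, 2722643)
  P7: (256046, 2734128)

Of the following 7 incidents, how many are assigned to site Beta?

P1 → Beta
P2 → Lambda
P3 → Mu
P4 → Beta
P5 → Lambda
P6 → Lambda
P7 → Lambda
2 of the 7 go to Beta.

2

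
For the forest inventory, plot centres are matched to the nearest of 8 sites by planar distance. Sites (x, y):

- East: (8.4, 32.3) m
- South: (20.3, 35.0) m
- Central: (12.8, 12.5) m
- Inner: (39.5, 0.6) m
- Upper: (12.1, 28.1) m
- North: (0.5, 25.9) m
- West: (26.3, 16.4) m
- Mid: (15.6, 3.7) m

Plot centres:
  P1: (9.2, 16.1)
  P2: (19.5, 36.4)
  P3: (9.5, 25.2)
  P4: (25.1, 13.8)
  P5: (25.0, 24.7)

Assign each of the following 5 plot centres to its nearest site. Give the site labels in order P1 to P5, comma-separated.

P1 → Central (d²=25.92)
P2 → South (d²=2.60)
P3 → Upper (d²=15.17)
P4 → West (d²=8.20)
P5 → West (d²=70.58)

Central, South, Upper, West, West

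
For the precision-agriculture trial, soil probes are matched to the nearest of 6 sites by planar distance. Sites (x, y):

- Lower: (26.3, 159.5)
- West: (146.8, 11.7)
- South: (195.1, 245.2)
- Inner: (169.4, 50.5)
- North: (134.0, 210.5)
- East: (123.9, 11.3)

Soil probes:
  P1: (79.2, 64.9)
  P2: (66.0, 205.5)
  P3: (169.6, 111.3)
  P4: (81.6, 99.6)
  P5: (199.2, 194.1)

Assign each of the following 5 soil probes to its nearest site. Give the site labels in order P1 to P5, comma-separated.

P1 → East (d²=4871.05)
P2 → Lower (d²=3692.09)
P3 → Inner (d²=3696.68)
P4 → Lower (d²=6646.10)
P5 → South (d²=2628.02)

East, Lower, Inner, Lower, South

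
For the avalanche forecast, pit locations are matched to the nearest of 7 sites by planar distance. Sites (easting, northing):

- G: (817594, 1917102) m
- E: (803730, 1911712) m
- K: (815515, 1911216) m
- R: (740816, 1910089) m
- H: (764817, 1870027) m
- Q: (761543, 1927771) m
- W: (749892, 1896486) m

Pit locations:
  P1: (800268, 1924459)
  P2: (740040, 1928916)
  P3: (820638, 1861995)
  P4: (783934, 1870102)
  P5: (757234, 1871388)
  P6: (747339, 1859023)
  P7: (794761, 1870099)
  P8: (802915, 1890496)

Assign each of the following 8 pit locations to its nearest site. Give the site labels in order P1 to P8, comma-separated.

E, R, K, H, H, H, H, E

P1 → E (d²=174471453.00)
P2 → R (d²=355058105.00)
P3 → K (d²=2448951970.00)
P4 → H (d²=365465314.00)
P5 → H (d²=59354210.00)
P6 → H (d²=426568500.00)
P7 → H (d²=896648320.00)
P8 → E (d²=450782881.00)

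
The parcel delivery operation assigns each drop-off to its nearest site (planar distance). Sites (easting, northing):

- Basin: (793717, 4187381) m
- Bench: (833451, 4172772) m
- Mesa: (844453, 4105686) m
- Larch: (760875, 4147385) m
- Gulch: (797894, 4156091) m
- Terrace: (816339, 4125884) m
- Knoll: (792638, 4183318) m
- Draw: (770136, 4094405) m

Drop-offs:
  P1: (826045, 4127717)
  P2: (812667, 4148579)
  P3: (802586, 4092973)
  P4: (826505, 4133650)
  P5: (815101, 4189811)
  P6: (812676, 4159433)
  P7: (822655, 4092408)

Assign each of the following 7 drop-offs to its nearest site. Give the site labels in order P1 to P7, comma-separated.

P1 → Terrace (d²=97566325.00)
P2 → Gulch (d²=274671673.00)
P3 → Draw (d²=1055053124.00)
P4 → Terrace (d²=163658312.00)
P5 → Basin (d²=463180356.00)
P6 → Gulch (d²=229676488.00)
P7 → Mesa (d²=651458088.00)

Terrace, Gulch, Draw, Terrace, Basin, Gulch, Mesa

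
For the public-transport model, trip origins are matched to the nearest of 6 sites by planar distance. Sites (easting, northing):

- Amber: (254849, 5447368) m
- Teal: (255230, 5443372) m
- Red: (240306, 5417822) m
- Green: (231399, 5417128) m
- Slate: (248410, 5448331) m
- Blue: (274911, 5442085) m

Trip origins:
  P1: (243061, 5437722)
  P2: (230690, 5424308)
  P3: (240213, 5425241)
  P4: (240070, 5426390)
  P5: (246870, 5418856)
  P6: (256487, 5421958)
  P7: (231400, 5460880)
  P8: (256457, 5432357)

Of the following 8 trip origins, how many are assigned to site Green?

P1 → Slate
P2 → Green
P3 → Red
P4 → Red
P5 → Red
P6 → Red
P7 → Slate
P8 → Teal
1 of the 8 goes to Green.

1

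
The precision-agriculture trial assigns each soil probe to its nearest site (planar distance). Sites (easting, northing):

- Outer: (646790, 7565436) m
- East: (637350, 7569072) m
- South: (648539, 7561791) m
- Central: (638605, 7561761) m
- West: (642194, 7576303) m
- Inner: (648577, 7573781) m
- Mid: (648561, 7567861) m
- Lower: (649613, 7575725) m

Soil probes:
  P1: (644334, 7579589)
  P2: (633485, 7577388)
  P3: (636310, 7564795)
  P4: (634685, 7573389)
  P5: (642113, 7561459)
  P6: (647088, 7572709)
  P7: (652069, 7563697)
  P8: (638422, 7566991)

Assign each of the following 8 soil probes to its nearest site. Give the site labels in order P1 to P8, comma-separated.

P1 → West (d²=15377396.00)
P2 → West (d²=77023906.00)
P3 → Central (d²=14472181.00)
P4 → East (d²=25738714.00)
P5 → Central (d²=12397268.00)
P6 → Inner (d²=3366305.00)
P7 → South (d²=16093736.00)
P8 → East (d²=5479745.00)

West, West, Central, East, Central, Inner, South, East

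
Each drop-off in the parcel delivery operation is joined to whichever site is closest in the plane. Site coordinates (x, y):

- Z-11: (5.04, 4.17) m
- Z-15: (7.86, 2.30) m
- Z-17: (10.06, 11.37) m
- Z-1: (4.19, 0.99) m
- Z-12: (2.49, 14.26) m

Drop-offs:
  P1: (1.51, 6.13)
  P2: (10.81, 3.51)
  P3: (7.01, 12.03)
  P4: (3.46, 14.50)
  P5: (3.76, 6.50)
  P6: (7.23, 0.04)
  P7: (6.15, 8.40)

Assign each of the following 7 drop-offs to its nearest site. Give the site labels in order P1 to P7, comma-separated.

P1 → Z-11 (d²=16.30)
P2 → Z-15 (d²=10.17)
P3 → Z-17 (d²=9.74)
P4 → Z-12 (d²=1.00)
P5 → Z-11 (d²=7.07)
P6 → Z-15 (d²=5.50)
P7 → Z-11 (d²=19.13)

Z-11, Z-15, Z-17, Z-12, Z-11, Z-15, Z-11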